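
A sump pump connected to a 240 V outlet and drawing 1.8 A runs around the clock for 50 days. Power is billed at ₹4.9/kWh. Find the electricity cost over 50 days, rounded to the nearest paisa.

₹2540.16

Power = 1.8 A × 240 V = 432 W = 0.432 kW
Runtime = 24 h × 50 = 1200 h
Energy = 0.432 kW × 1200 h = 518.4 kWh
Cost = 518.4 kWh × ₹4.9/kWh = ₹2540.16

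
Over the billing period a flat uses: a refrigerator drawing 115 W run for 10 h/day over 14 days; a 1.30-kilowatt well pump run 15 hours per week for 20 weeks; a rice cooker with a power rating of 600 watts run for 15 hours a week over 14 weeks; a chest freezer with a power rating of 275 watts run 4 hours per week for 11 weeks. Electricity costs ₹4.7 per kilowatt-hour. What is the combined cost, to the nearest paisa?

₹2557.74

refrigerator: Runtime = 10 h/day × 14 days = 140 h
refrigerator: 0.115 kW × 140 h = 16.1 kWh
well pump: Runtime = 15 h/week × 20 weeks = 300 h
well pump: 1.3 kW × 300 h = 390 kWh
rice cooker: Runtime = 15 h/week × 14 weeks = 210 h
rice cooker: 0.6 kW × 210 h = 126 kWh
chest freezer: Runtime = 4 h/week × 11 weeks = 44 h
chest freezer: 0.275 kW × 44 h = 12.1 kWh
Total energy = 544.2 kWh
Cost = 544.2 × ₹4.7 = ₹2557.74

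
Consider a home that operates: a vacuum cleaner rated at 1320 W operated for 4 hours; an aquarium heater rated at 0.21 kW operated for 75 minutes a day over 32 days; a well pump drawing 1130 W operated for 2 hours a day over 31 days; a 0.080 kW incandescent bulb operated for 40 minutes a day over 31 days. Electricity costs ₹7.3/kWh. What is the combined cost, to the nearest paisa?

vacuum cleaner: 1.32 kW × 4 h = 5.28 kWh
aquarium heater: Runtime = 75 min × 32 = 2400 min = 40 h
aquarium heater: 0.21 kW × 40 h = 8.4 kWh
well pump: Runtime = 2 h/day × 31 days = 62 h
well pump: 1.13 kW × 62 h = 70.06 kWh
incandescent bulb: Runtime = 40 min × 31 = 1240 min = 20.666666… h
incandescent bulb: 0.08 kW × 20.666666… h = 1.653333… kWh
Total energy = 85.393333… kWh
Cost = 85.393333… × ₹7.3 = ₹623.37

₹623.37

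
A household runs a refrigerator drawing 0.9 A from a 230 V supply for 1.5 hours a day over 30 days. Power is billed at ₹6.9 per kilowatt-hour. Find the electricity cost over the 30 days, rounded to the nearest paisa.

Power = 0.9 A × 230 V = 207 W = 0.207 kW
Runtime = 1.5 h/day × 30 days = 45 h
Energy = 0.207 kW × 45 h = 9.315 kWh
Cost = 9.315 kWh × ₹6.9/kWh = ₹64.27

₹64.27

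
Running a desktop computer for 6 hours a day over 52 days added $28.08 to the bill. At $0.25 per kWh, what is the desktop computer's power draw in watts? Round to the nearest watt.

Energy = $28.08 ÷ $0.25/kWh = 112.32 kWh
Runtime = 6 h/day × 52 days = 312 h
Power = 112.32 kWh ÷ 312 h = 0.36 kW = 360 W

360 W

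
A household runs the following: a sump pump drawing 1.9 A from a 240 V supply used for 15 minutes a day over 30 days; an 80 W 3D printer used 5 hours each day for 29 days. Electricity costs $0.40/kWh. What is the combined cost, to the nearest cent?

sump pump: Power = 1.9 A × 240 V = 456 W = 0.456 kW
sump pump: Runtime = 15 min × 30 = 450 min = 7.5 h
sump pump: 0.456 kW × 7.5 h = 3.42 kWh
3D printer: Runtime = 5 h/day × 29 days = 145 h
3D printer: 0.08 kW × 145 h = 11.6 kWh
Total energy = 15.02 kWh
Cost = 15.02 × $0.40 = $6.01

$6.01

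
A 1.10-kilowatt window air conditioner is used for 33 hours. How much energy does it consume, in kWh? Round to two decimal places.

36.30 kWh

Energy = 1.1 kW × 33 h = 36.3 kWh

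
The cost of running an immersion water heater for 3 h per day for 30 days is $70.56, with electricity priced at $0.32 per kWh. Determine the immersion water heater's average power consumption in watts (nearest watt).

Energy = $70.56 ÷ $0.32/kWh = 220.5 kWh
Runtime = 3 h/day × 30 days = 90 h
Power = 220.5 kWh ÷ 90 h = 2.45 kW = 2450 W

2450 W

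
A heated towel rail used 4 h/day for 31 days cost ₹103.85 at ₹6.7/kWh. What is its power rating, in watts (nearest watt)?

125 W

Energy = ₹103.85 ÷ ₹6.7/kWh = 15.5 kWh
Runtime = 4 h/day × 31 days = 124 h
Power = 15.5 kWh ÷ 124 h = 0.125 kW = 125 W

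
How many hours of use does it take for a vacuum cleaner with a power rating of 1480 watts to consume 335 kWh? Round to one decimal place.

226.4 h

Hours = 335 kWh ÷ 1.48 kW = 226.4 h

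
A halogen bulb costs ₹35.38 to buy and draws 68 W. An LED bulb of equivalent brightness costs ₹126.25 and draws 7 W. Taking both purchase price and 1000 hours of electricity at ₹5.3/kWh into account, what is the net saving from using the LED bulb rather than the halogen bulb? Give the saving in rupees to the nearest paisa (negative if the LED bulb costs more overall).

₹232.43

halogen bulb: ₹35.38 + (68/1000) kW × 1000 h × ₹5.3 = ₹35.38 + ₹360.4 = ₹395.78
LED bulb: ₹126.25 + (7/1000) kW × 1000 h × ₹5.3 = ₹126.25 + ₹37.1 = ₹163.35
Saving = ₹395.78 − ₹163.35 = ₹232.43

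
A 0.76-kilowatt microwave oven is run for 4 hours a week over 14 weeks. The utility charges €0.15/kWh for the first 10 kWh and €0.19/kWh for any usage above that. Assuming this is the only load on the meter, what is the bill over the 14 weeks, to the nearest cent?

Runtime = 4 h/week × 14 weeks = 56 h
Energy = 0.76 kW × 56 h = 42.56 kWh
Tier 1 (0–10 kWh): 10 × €0.15 = €1.5
Above 10 kWh: 32.56 × €0.19 = €6.1864
Bill = €7.69

€7.69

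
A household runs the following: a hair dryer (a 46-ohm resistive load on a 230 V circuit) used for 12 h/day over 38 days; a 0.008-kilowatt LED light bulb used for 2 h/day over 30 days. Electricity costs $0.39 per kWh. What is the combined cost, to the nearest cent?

hair dryer: Power = V²/R = 230²/46 = 1150 W = 1.15 kW
hair dryer: Runtime = 12 h/day × 38 days = 456 h
hair dryer: 1.15 kW × 456 h = 524.4 kWh
LED light bulb: Runtime = 2 h/day × 30 days = 60 h
LED light bulb: 0.008 kW × 60 h = 0.48 kWh
Total energy = 524.88 kWh
Cost = 524.88 × $0.39 = $204.70

$204.70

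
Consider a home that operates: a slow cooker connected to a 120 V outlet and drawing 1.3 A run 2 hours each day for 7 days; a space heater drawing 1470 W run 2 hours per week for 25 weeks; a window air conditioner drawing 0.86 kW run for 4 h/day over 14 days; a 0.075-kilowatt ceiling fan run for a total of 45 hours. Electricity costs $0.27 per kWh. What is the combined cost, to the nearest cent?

slow cooker: Power = 1.3 A × 120 V = 156 W = 0.156 kW
slow cooker: Runtime = 2 h/day × 7 days = 14 h
slow cooker: 0.156 kW × 14 h = 2.184 kWh
space heater: Runtime = 2 h/week × 25 weeks = 50 h
space heater: 1.47 kW × 50 h = 73.5 kWh
window air conditioner: Runtime = 4 h/day × 14 days = 56 h
window air conditioner: 0.86 kW × 56 h = 48.16 kWh
ceiling fan: 0.075 kW × 45 h = 3.375 kWh
Total energy = 127.219 kWh
Cost = 127.219 × $0.27 = $34.35

$34.35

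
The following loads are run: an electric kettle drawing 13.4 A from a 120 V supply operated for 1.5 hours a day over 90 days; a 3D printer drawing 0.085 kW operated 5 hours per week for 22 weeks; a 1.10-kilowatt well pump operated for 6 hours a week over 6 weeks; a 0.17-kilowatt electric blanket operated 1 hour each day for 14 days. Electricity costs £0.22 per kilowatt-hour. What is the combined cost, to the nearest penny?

£59.05

electric kettle: Power = 13.4 A × 120 V = 1608 W = 1.608 kW
electric kettle: Runtime = 1.5 h/day × 90 days = 135 h
electric kettle: 1.608 kW × 135 h = 217.08 kWh
3D printer: Runtime = 5 h/week × 22 weeks = 110 h
3D printer: 0.085 kW × 110 h = 9.35 kWh
well pump: Runtime = 6 h/week × 6 weeks = 36 h
well pump: 1.1 kW × 36 h = 39.6 kWh
electric blanket: Runtime = 1 h/day × 14 days = 14 h
electric blanket: 0.17 kW × 14 h = 2.38 kWh
Total energy = 268.41 kWh
Cost = 268.41 × £0.22 = £59.05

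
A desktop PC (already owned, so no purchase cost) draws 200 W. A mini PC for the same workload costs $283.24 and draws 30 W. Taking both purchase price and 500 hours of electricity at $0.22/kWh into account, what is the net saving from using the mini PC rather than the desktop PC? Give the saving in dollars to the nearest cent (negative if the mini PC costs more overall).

-$264.54

desktop PC: $0.00 + (200/1000) kW × 500 h × $0.22 = $0.00 + $22 = $22
mini PC: $283.24 + (30/1000) kW × 500 h × $0.22 = $283.24 + $3.3 = $286.54
Saving = $22 − $286.54 = −$264.54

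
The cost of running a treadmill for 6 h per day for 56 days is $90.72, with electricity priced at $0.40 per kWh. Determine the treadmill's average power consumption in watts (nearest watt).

Energy = $90.72 ÷ $0.40/kWh = 226.8 kWh
Runtime = 6 h/day × 56 days = 336 h
Power = 226.8 kWh ÷ 336 h = 0.675 kW = 675 W

675 W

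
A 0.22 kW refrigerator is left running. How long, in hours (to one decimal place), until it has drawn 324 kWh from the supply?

Hours = 324 kWh ÷ 0.22 kW = 1472.7 h

1472.7 h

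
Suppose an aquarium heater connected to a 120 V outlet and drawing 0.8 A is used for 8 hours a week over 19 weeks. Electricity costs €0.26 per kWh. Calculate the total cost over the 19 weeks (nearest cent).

Power = 0.8 A × 120 V = 96 W = 0.096 kW
Runtime = 8 h/week × 19 weeks = 152 h
Energy = 0.096 kW × 152 h = 14.592 kWh
Cost = 14.592 kWh × €0.26/kWh = €3.79

€3.79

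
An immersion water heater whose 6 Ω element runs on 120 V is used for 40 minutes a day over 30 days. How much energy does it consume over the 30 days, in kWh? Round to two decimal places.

48.00 kWh

Power = V²/R = 120²/6 = 2400 W = 2.4 kW
Runtime = 40 min × 30 = 1200 min = 20 h
Energy = 2.4 kW × 20 h = 48 kWh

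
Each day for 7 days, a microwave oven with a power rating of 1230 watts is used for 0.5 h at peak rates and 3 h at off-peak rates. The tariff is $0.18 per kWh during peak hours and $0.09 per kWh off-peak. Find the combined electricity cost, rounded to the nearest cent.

Peak energy = 1.23 kW × 0.5 h × 7 = 4.305 kWh
Off-peak energy = 1.23 kW × 3 h × 7 = 25.83 kWh
Cost = 4.305 × $0.18 + 25.83 × $0.09 = $0.7749 + $2.3247 = $3.10

$3.10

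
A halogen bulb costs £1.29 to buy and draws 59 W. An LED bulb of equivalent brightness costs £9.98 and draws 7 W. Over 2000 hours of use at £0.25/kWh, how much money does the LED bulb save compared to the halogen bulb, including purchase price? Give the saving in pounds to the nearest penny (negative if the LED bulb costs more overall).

£17.31

halogen bulb: £1.29 + (59/1000) kW × 2000 h × £0.25 = £1.29 + £29.5 = £30.79
LED bulb: £9.98 + (7/1000) kW × 2000 h × £0.25 = £9.98 + £3.5 = £13.48
Saving = £30.79 − £13.48 = £17.31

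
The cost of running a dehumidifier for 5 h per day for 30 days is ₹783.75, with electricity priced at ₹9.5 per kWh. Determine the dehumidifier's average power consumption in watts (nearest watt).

550 W

Energy = ₹783.75 ÷ ₹9.5/kWh = 82.5 kWh
Runtime = 5 h/day × 30 days = 150 h
Power = 82.5 kWh ÷ 150 h = 0.55 kW = 550 W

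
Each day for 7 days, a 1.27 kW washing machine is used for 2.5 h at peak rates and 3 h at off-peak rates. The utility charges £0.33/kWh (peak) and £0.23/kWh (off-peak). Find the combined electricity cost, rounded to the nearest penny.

Peak energy = 1.27 kW × 2.5 h × 7 = 22.225 kWh
Off-peak energy = 1.27 kW × 3 h × 7 = 26.67 kWh
Cost = 22.225 × £0.33 + 26.67 × £0.23 = £7.33425 + £6.1341 = £13.47

£13.47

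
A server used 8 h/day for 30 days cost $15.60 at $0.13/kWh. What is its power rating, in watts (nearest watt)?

500 W

Energy = $15.60 ÷ $0.13/kWh = 120 kWh
Runtime = 8 h/day × 30 days = 240 h
Power = 120 kWh ÷ 240 h = 0.5 kW = 500 W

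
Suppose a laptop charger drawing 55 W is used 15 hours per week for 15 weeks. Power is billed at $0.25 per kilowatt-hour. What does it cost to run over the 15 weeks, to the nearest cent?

$3.09

Runtime = 15 h/week × 15 weeks = 225 h
Energy = 0.055 kW × 225 h = 12.375 kWh
Cost = 12.375 kWh × $0.25/kWh = $3.09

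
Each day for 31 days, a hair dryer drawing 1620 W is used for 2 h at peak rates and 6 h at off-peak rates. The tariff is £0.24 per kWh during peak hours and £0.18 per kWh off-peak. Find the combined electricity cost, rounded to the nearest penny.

£78.34

Peak energy = 1.62 kW × 2 h × 31 = 100.44 kWh
Off-peak energy = 1.62 kW × 6 h × 31 = 301.32 kWh
Cost = 100.44 × £0.24 + 301.32 × £0.18 = £24.1056 + £54.2376 = £78.34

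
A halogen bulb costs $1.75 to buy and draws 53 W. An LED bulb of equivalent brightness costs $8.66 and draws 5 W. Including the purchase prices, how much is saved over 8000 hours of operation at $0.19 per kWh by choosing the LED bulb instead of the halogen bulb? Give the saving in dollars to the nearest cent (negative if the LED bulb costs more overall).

$66.05

halogen bulb: $1.75 + (53/1000) kW × 8000 h × $0.19 = $1.75 + $80.56 = $82.31
LED bulb: $8.66 + (5/1000) kW × 8000 h × $0.19 = $8.66 + $7.6 = $16.26
Saving = $82.31 − $16.26 = $66.05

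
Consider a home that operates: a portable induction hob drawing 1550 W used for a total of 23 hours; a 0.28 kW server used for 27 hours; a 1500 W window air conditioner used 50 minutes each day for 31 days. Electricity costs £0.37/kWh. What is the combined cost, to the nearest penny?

portable induction hob: 1.55 kW × 23 h = 35.65 kWh
server: 0.28 kW × 27 h = 7.56 kWh
window air conditioner: Runtime = 50 min × 31 = 1550 min = 25.833333… h
window air conditioner: 1.5 kW × 25.833333… h = 38.75 kWh
Total energy = 81.96 kWh
Cost = 81.96 × £0.37 = £30.33

£30.33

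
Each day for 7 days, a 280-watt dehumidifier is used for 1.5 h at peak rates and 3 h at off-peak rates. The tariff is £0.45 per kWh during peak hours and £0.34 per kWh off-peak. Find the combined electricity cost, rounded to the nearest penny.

Peak energy = 0.28 kW × 1.5 h × 7 = 2.94 kWh
Off-peak energy = 0.28 kW × 3 h × 7 = 5.88 kWh
Cost = 2.94 × £0.45 + 5.88 × £0.34 = £1.323 + £1.9992 = £3.32

£3.32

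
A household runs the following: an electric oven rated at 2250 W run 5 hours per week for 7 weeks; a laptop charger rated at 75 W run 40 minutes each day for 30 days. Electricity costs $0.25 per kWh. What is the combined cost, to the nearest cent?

$20.06

electric oven: Runtime = 5 h/week × 7 weeks = 35 h
electric oven: 2.25 kW × 35 h = 78.75 kWh
laptop charger: Runtime = 40 min × 30 = 1200 min = 20 h
laptop charger: 0.075 kW × 20 h = 1.5 kWh
Total energy = 80.25 kWh
Cost = 80.25 × $0.25 = $20.06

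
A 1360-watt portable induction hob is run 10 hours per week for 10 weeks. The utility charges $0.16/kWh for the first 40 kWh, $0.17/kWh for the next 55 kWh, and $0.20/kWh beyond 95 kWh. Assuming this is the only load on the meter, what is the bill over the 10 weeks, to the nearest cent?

$23.95

Runtime = 10 h/week × 10 weeks = 100 h
Energy = 1.36 kW × 100 h = 136 kWh
Tier 1 (0–40 kWh): 40 × $0.16 = $6.4
Tier 2 (40–95 kWh): 55 × $0.17 = $9.35
Above 95 kWh: 41 × $0.20 = $8.2
Bill = $23.95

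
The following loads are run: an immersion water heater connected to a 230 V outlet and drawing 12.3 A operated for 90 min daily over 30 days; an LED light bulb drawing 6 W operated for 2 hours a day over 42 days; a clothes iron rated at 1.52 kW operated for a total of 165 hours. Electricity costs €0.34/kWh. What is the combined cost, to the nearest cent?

immersion water heater: Power = 12.3 A × 230 V = 2829 W = 2.829 kW
immersion water heater: Runtime = 90 min × 30 = 2700 min = 45 h
immersion water heater: 2.829 kW × 45 h = 127.305 kWh
LED light bulb: Runtime = 2 h/day × 42 days = 84 h
LED light bulb: 0.006 kW × 84 h = 0.504 kWh
clothes iron: 1.52 kW × 165 h = 250.8 kWh
Total energy = 378.609 kWh
Cost = 378.609 × €0.34 = €128.73

€128.73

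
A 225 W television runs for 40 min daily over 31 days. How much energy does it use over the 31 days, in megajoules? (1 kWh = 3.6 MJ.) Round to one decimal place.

Runtime = 40 min × 31 = 1240 min = 20.666666… h
Energy = 0.225 kW × 20.666666… h = 4.65 kWh
= 4.65 × 3.6 MJ = 16.7 MJ

16.7 MJ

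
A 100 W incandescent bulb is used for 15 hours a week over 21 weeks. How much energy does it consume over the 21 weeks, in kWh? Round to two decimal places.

31.50 kWh

Runtime = 15 h/week × 21 weeks = 315 h
Energy = 0.1 kW × 315 h = 31.5 kWh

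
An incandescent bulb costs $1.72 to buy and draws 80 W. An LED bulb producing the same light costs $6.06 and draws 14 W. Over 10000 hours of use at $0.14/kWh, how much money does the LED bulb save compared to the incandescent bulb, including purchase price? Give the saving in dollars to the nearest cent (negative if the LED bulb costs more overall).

$88.06

incandescent bulb: $1.72 + (80/1000) kW × 10000 h × $0.14 = $1.72 + $112 = $113.72
LED bulb: $6.06 + (14/1000) kW × 10000 h × $0.14 = $6.06 + $19.6 = $25.66
Saving = $113.72 − $25.66 = $88.06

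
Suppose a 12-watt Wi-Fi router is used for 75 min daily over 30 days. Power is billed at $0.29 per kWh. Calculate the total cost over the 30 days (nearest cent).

$0.13

Runtime = 75 min × 30 = 2250 min = 37.5 h
Energy = 0.012 kW × 37.5 h = 0.45 kWh
Cost = 0.45 kWh × $0.29/kWh = $0.13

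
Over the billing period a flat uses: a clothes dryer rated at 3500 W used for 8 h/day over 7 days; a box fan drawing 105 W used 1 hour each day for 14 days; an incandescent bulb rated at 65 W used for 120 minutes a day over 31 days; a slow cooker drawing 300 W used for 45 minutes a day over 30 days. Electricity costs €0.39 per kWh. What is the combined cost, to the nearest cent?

clothes dryer: Runtime = 8 h/day × 7 days = 56 h
clothes dryer: 3.5 kW × 56 h = 196 kWh
box fan: Runtime = 1 h/day × 14 days = 14 h
box fan: 0.105 kW × 14 h = 1.47 kWh
incandescent bulb: Runtime = 120 min × 31 = 3720 min = 62 h
incandescent bulb: 0.065 kW × 62 h = 4.03 kWh
slow cooker: Runtime = 45 min × 30 = 1350 min = 22.5 h
slow cooker: 0.3 kW × 22.5 h = 6.75 kWh
Total energy = 208.25 kWh
Cost = 208.25 × €0.39 = €81.22

€81.22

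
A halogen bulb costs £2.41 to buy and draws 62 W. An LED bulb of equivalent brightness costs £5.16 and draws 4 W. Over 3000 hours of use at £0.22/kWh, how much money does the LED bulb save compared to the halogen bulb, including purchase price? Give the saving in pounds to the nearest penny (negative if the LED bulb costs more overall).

halogen bulb: £2.41 + (62/1000) kW × 3000 h × £0.22 = £2.41 + £40.92 = £43.33
LED bulb: £5.16 + (4/1000) kW × 3000 h × £0.22 = £5.16 + £2.64 = £7.8
Saving = £43.33 − £7.8 = £35.53

£35.53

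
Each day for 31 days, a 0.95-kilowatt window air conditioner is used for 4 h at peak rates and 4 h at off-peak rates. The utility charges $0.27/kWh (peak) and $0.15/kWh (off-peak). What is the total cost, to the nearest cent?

Peak energy = 0.95 kW × 4 h × 31 = 117.8 kWh
Off-peak energy = 0.95 kW × 4 h × 31 = 117.8 kWh
Cost = 117.8 × $0.27 + 117.8 × $0.15 = $31.806 + $17.67 = $49.48

$49.48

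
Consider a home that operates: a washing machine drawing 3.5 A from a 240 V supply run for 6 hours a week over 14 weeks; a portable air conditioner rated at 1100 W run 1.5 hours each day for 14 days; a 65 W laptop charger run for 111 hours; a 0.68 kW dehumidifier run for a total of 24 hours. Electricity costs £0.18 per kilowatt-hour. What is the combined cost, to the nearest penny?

washing machine: Power = 3.5 A × 240 V = 840 W = 0.84 kW
washing machine: Runtime = 6 h/week × 14 weeks = 84 h
washing machine: 0.84 kW × 84 h = 70.56 kWh
portable air conditioner: Runtime = 1.5 h/day × 14 days = 21 h
portable air conditioner: 1.1 kW × 21 h = 23.1 kWh
laptop charger: 0.065 kW × 111 h = 7.215 kWh
dehumidifier: 0.68 kW × 24 h = 16.32 kWh
Total energy = 117.195 kWh
Cost = 117.195 × £0.18 = £21.10

£21.10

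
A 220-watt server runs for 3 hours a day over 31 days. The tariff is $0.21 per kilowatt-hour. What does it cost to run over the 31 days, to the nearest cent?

Runtime = 3 h/day × 31 days = 93 h
Energy = 0.22 kW × 93 h = 20.46 kWh
Cost = 20.46 kWh × $0.21/kWh = $4.30

$4.30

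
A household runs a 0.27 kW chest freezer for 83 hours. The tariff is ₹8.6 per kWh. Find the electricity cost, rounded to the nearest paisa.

Energy = 0.27 kW × 83 h = 22.41 kWh
Cost = 22.41 kWh × ₹8.6/kWh = ₹192.73

₹192.73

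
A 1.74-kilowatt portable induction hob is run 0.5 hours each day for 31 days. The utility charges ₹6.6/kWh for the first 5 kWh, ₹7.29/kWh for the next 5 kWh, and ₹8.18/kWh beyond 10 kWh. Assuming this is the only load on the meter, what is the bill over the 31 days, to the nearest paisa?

Runtime = 0.5 h/day × 31 days = 15.5 h
Energy = 1.74 kW × 15.5 h = 26.97 kWh
Tier 1 (0–5 kWh): 5 × ₹6.6 = ₹33
Tier 2 (5–10 kWh): 5 × ₹7.29 = ₹36.45
Above 10 kWh: 16.97 × ₹8.18 = ₹138.8146
Bill = ₹208.26

₹208.26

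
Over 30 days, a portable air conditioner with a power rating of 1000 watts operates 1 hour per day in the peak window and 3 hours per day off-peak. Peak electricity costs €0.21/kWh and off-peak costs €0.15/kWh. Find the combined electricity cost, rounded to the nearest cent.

€19.80

Peak energy = 1 kW × 1 h × 30 = 30 kWh
Off-peak energy = 1 kW × 3 h × 30 = 90 kWh
Cost = 30 × €0.21 + 90 × €0.15 = €6.3 + €13.5 = €19.80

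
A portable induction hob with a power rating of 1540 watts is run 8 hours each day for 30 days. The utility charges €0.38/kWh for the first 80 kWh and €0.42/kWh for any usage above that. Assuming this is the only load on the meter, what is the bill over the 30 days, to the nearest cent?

Runtime = 8 h/day × 30 days = 240 h
Energy = 1.54 kW × 240 h = 369.6 kWh
Tier 1 (0–80 kWh): 80 × €0.38 = €30.4
Above 80 kWh: 289.6 × €0.42 = €121.632
Bill = €152.03

€152.03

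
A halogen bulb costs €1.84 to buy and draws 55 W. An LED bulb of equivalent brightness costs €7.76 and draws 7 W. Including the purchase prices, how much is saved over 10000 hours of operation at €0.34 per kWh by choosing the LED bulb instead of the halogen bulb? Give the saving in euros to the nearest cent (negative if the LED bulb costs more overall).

€157.28

halogen bulb: €1.84 + (55/1000) kW × 10000 h × €0.34 = €1.84 + €187 = €188.84
LED bulb: €7.76 + (7/1000) kW × 10000 h × €0.34 = €7.76 + €23.8 = €31.56
Saving = €188.84 − €31.56 = €157.28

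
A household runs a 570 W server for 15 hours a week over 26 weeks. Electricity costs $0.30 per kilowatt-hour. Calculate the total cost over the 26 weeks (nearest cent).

Runtime = 15 h/week × 26 weeks = 390 h
Energy = 0.57 kW × 390 h = 222.3 kWh
Cost = 222.3 kWh × $0.30/kWh = $66.69

$66.69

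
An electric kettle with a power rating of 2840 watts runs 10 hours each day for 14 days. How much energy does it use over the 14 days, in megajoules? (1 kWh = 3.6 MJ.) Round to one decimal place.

Runtime = 10 h/day × 14 days = 140 h
Energy = 2.84 kW × 140 h = 397.6 kWh
= 397.6 × 3.6 MJ = 1431.4 MJ

1431.4 MJ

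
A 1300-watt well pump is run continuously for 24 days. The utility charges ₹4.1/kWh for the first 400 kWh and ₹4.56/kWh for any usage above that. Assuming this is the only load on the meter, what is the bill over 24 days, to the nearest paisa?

₹3230.53

Runtime = 24 h × 24 = 576 h
Energy = 1.3 kW × 576 h = 748.8 kWh
Tier 1 (0–400 kWh): 400 × ₹4.1 = ₹1640
Above 400 kWh: 348.8 × ₹4.56 = ₹1590.528
Bill = ₹3230.53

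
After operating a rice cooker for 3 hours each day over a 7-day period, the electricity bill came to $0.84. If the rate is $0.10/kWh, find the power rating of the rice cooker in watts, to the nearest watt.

Energy = $0.84 ÷ $0.10/kWh = 8.4 kWh
Runtime = 3 h/day × 7 days = 21 h
Power = 8.4 kWh ÷ 21 h = 0.4 kW = 400 W

400 W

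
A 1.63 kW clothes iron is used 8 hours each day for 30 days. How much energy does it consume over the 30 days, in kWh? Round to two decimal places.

Runtime = 8 h/day × 30 days = 240 h
Energy = 1.63 kW × 240 h = 391.2 kWh

391.20 kWh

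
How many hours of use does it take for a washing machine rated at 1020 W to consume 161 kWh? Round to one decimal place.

Hours = 161 kWh ÷ 1.02 kW = 157.8 h

157.8 h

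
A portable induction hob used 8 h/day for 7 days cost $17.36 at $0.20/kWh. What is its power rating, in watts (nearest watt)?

Energy = $17.36 ÷ $0.20/kWh = 86.8 kWh
Runtime = 8 h/day × 7 days = 56 h
Power = 86.8 kWh ÷ 56 h = 1.55 kW = 1550 W

1550 W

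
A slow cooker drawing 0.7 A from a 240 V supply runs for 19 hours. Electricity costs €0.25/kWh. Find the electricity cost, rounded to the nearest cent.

€0.80

Power = 0.7 A × 240 V = 168 W = 0.168 kW
Energy = 0.168 kW × 19 h = 3.192 kWh
Cost = 3.192 kWh × €0.25/kWh = €0.80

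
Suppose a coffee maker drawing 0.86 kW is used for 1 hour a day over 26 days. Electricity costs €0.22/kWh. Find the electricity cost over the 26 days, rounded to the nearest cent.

€4.92

Runtime = 1 h/day × 26 days = 26 h
Energy = 0.86 kW × 26 h = 22.36 kWh
Cost = 22.36 kWh × €0.22/kWh = €4.92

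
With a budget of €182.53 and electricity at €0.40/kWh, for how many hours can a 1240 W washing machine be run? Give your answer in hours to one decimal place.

368.0 h

Energy available = €182.53 ÷ €0.40/kWh = 456.325 kWh
Hours = 456.325 kWh ÷ 1.24 kW = 368.0 h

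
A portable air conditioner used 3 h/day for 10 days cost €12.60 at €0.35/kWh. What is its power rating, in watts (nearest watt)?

Energy = €12.60 ÷ €0.35/kWh = 36 kWh
Runtime = 3 h/day × 10 days = 30 h
Power = 36 kWh ÷ 30 h = 1.2 kW = 1200 W

1200 W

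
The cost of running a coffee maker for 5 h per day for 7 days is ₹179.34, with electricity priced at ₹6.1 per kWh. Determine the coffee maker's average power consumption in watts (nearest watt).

Energy = ₹179.34 ÷ ₹6.1/kWh = 29.4 kWh
Runtime = 5 h/day × 7 days = 35 h
Power = 29.4 kWh ÷ 35 h = 0.84 kW = 840 W

840 W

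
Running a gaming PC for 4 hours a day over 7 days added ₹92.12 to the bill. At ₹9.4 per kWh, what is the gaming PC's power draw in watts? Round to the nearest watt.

Energy = ₹92.12 ÷ ₹9.4/kWh = 9.8 kWh
Runtime = 4 h/day × 7 days = 28 h
Power = 9.8 kWh ÷ 28 h = 0.35 kW = 350 W

350 W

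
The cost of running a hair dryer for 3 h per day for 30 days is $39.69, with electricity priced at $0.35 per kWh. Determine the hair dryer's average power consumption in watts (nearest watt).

1260 W

Energy = $39.69 ÷ $0.35/kWh = 113.4 kWh
Runtime = 3 h/day × 30 days = 90 h
Power = 113.4 kWh ÷ 90 h = 1.26 kW = 1260 W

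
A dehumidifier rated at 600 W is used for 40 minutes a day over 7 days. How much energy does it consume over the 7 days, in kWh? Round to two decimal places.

2.80 kWh

Runtime = 40 min × 7 = 280 min = 4.666666… h
Energy = 0.6 kW × 4.666666… h = 2.8 kWh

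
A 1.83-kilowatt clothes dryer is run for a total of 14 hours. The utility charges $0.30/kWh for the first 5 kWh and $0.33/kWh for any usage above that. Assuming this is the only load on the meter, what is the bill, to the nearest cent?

$8.30

Energy = 1.83 kW × 14 h = 25.62 kWh
Tier 1 (0–5 kWh): 5 × $0.30 = $1.5
Above 5 kWh: 20.62 × $0.33 = $6.8046
Bill = $8.30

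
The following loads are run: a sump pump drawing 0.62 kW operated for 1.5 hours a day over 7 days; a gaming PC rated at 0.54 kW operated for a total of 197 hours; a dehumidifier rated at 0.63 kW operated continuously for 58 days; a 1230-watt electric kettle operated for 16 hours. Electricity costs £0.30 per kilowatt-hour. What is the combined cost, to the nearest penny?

£302.86

sump pump: Runtime = 1.5 h/day × 7 days = 10.5 h
sump pump: 0.62 kW × 10.5 h = 6.51 kWh
gaming PC: 0.54 kW × 197 h = 106.38 kWh
dehumidifier: Runtime = 24 h × 58 = 1392 h
dehumidifier: 0.63 kW × 1392 h = 876.96 kWh
electric kettle: 1.23 kW × 16 h = 19.68 kWh
Total energy = 1009.53 kWh
Cost = 1009.53 × £0.30 = £302.86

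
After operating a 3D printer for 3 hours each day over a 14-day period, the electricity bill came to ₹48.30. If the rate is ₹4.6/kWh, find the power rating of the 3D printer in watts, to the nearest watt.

Energy = ₹48.30 ÷ ₹4.6/kWh = 10.5 kWh
Runtime = 3 h/day × 14 days = 42 h
Power = 10.5 kWh ÷ 42 h = 0.25 kW = 250 W

250 W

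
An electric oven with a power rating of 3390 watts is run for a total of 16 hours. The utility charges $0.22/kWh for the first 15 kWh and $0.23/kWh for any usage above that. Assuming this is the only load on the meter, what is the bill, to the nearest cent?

Energy = 3.39 kW × 16 h = 54.24 kWh
Tier 1 (0–15 kWh): 15 × $0.22 = $3.3
Above 15 kWh: 39.24 × $0.23 = $9.0252
Bill = $12.33

$12.33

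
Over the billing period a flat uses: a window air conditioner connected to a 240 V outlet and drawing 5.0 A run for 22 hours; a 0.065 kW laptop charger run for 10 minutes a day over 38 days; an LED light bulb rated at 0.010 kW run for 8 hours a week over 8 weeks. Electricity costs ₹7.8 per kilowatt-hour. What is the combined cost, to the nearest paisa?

window air conditioner: Power = 5.0 A × 240 V = 1200 W = 1.2 kW
window air conditioner: 1.2 kW × 22 h = 26.4 kWh
laptop charger: Runtime = 10 min × 38 = 380 min = 6.333333… h
laptop charger: 0.065 kW × 6.333333… h = 0.411666… kWh
LED light bulb: Runtime = 8 h/week × 8 weeks = 64 h
LED light bulb: 0.01 kW × 64 h = 0.64 kWh
Total energy = 27.451666… kWh
Cost = 27.451666… × ₹7.8 = ₹214.12

₹214.12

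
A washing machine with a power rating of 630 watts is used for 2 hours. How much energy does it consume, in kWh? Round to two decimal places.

1.26 kWh

Energy = 0.63 kW × 2 h = 1.26 kWh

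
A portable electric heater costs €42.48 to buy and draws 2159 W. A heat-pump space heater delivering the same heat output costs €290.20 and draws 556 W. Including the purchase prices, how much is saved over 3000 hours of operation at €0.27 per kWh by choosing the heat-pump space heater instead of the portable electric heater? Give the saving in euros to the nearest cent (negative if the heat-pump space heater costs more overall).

portable electric heater: €42.48 + (2159/1000) kW × 3000 h × €0.27 = €42.48 + €1748.79 = €1791.27
heat-pump space heater: €290.20 + (556/1000) kW × 3000 h × €0.27 = €290.20 + €450.36 = €740.56
Saving = €1791.27 − €740.56 = €1050.71

€1050.71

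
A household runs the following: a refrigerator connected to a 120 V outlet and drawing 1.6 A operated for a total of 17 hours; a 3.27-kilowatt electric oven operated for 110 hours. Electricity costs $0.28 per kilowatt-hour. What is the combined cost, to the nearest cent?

refrigerator: Power = 1.6 A × 120 V = 192 W = 0.192 kW
refrigerator: 0.192 kW × 17 h = 3.264 kWh
electric oven: 3.27 kW × 110 h = 359.7 kWh
Total energy = 362.964 kWh
Cost = 362.964 × $0.28 = $101.63

$101.63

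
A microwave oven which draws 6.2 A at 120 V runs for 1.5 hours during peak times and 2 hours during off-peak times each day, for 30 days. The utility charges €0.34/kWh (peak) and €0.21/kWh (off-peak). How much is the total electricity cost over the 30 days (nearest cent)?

Power = 6.2 A × 120 V = 744 W = 0.744 kW
Peak energy = 0.744 kW × 1.5 h × 30 = 33.48 kWh
Off-peak energy = 0.744 kW × 2 h × 30 = 44.64 kWh
Cost = 33.48 × €0.34 + 44.64 × €0.21 = €11.3832 + €9.3744 = €20.76

€20.76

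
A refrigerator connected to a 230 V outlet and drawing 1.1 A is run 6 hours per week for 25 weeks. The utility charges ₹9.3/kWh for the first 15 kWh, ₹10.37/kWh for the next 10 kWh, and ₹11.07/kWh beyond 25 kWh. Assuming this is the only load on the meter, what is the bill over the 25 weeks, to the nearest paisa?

₹386.56

Power = 1.1 A × 230 V = 253 W = 0.253 kW
Runtime = 6 h/week × 25 weeks = 150 h
Energy = 0.253 kW × 150 h = 37.95 kWh
Tier 1 (0–15 kWh): 15 × ₹9.3 = ₹139.5
Tier 2 (15–25 kWh): 10 × ₹10.37 = ₹103.7
Above 25 kWh: 12.95 × ₹11.07 = ₹143.3565
Bill = ₹386.56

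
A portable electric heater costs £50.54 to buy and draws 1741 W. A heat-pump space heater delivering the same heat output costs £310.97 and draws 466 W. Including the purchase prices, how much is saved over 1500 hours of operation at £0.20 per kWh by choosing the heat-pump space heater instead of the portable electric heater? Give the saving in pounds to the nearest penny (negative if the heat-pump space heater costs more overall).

portable electric heater: £50.54 + (1741/1000) kW × 1500 h × £0.20 = £50.54 + £522.3 = £572.84
heat-pump space heater: £310.97 + (466/1000) kW × 1500 h × £0.20 = £310.97 + £139.8 = £450.77
Saving = £572.84 − £450.77 = £122.07

£122.07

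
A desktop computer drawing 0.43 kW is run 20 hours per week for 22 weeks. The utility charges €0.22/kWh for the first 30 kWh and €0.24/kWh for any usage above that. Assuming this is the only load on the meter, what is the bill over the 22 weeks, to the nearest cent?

Runtime = 20 h/week × 22 weeks = 440 h
Energy = 0.43 kW × 440 h = 189.2 kWh
Tier 1 (0–30 kWh): 30 × €0.22 = €6.6
Above 30 kWh: 159.2 × €0.24 = €38.208
Bill = €44.81

€44.81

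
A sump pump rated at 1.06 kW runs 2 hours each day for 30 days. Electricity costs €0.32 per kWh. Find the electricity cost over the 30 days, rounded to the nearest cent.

€20.35

Runtime = 2 h/day × 30 days = 60 h
Energy = 1.06 kW × 60 h = 63.6 kWh
Cost = 63.6 kWh × €0.32/kWh = €20.35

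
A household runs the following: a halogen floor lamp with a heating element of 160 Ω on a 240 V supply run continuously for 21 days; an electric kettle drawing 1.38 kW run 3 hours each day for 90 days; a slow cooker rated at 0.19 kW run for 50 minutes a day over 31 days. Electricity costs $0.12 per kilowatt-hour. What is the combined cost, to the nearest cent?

$67.07

halogen floor lamp: Power = V²/R = 240²/160 = 360 W = 0.36 kW
halogen floor lamp: Runtime = 24 h × 21 = 504 h
halogen floor lamp: 0.36 kW × 504 h = 181.44 kWh
electric kettle: Runtime = 3 h/day × 90 days = 270 h
electric kettle: 1.38 kW × 270 h = 372.6 kWh
slow cooker: Runtime = 50 min × 31 = 1550 min = 25.833333… h
slow cooker: 0.19 kW × 25.833333… h = 4.908333… kWh
Total energy = 558.948333… kWh
Cost = 558.948333… × $0.12 = $67.07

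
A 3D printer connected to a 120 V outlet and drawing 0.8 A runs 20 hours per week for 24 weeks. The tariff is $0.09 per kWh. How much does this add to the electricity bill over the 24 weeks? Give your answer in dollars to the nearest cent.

$4.15

Power = 0.8 A × 120 V = 96 W = 0.096 kW
Runtime = 20 h/week × 24 weeks = 480 h
Energy = 0.096 kW × 480 h = 46.08 kWh
Cost = 46.08 kWh × $0.09/kWh = $4.15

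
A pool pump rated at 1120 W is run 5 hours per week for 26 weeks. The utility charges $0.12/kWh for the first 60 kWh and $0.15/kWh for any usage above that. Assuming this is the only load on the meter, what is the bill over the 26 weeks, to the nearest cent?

Runtime = 5 h/week × 26 weeks = 130 h
Energy = 1.12 kW × 130 h = 145.6 kWh
Tier 1 (0–60 kWh): 60 × $0.12 = $7.2
Above 60 kWh: 85.6 × $0.15 = $12.84
Bill = $20.04

$20.04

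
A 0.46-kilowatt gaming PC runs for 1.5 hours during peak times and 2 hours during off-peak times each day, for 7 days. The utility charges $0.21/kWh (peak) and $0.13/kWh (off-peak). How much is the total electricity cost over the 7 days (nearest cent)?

$1.85

Peak energy = 0.46 kW × 1.5 h × 7 = 4.83 kWh
Off-peak energy = 0.46 kW × 2 h × 7 = 6.44 kWh
Cost = 4.83 × $0.21 + 6.44 × $0.13 = $1.0143 + $0.8372 = $1.85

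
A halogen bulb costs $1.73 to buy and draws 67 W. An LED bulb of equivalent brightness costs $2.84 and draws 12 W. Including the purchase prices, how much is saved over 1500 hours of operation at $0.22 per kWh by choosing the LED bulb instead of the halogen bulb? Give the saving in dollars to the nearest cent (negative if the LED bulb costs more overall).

halogen bulb: $1.73 + (67/1000) kW × 1500 h × $0.22 = $1.73 + $22.11 = $23.84
LED bulb: $2.84 + (12/1000) kW × 1500 h × $0.22 = $2.84 + $3.96 = $6.8
Saving = $23.84 − $6.8 = $17.04

$17.04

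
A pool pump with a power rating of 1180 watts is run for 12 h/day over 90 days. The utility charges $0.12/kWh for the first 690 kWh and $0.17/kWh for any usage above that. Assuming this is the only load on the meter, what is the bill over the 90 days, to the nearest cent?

Runtime = 12 h/day × 90 days = 1080 h
Energy = 1.18 kW × 1080 h = 1274.4 kWh
Tier 1 (0–690 kWh): 690 × $0.12 = $82.8
Above 690 kWh: 584.4 × $0.17 = $99.348
Bill = $182.15

$182.15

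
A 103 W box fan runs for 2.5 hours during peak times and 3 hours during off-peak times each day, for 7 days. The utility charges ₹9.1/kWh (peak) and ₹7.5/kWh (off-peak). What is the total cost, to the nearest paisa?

₹32.63

Peak energy = 0.103 kW × 2.5 h × 7 = 1.8025 kWh
Off-peak energy = 0.103 kW × 3 h × 7 = 2.163 kWh
Cost = 1.8025 × ₹9.1 + 2.163 × ₹7.5 = ₹16.40275 + ₹16.2225 = ₹32.63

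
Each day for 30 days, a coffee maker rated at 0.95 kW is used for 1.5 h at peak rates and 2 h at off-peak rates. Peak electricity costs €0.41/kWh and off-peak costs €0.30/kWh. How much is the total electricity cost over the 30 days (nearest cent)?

Peak energy = 0.95 kW × 1.5 h × 30 = 42.75 kWh
Off-peak energy = 0.95 kW × 2 h × 30 = 57 kWh
Cost = 42.75 × €0.41 + 57 × €0.30 = €17.5275 + €17.1 = €34.63

€34.63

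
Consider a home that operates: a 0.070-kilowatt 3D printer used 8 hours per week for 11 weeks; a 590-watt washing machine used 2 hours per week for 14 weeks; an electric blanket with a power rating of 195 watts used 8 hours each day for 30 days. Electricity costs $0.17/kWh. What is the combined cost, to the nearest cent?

$11.81

3D printer: Runtime = 8 h/week × 11 weeks = 88 h
3D printer: 0.07 kW × 88 h = 6.16 kWh
washing machine: Runtime = 2 h/week × 14 weeks = 28 h
washing machine: 0.59 kW × 28 h = 16.52 kWh
electric blanket: Runtime = 8 h/day × 30 days = 240 h
electric blanket: 0.195 kW × 240 h = 46.8 kWh
Total energy = 69.48 kWh
Cost = 69.48 × $0.17 = $11.81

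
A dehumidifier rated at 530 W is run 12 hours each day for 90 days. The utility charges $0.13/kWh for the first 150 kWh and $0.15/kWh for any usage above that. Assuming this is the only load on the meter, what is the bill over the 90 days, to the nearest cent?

Runtime = 12 h/day × 90 days = 1080 h
Energy = 0.53 kW × 1080 h = 572.4 kWh
Tier 1 (0–150 kWh): 150 × $0.13 = $19.5
Above 150 kWh: 422.4 × $0.15 = $63.36
Bill = $82.86

$82.86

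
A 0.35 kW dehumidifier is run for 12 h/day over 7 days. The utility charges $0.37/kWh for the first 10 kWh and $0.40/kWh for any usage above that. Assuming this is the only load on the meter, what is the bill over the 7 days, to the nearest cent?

$11.46

Runtime = 12 h/day × 7 days = 84 h
Energy = 0.35 kW × 84 h = 29.4 kWh
Tier 1 (0–10 kWh): 10 × $0.37 = $3.7
Above 10 kWh: 19.4 × $0.40 = $7.76
Bill = $11.46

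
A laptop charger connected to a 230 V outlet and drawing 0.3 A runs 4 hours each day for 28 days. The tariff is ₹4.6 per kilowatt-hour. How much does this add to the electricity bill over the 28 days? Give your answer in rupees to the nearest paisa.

₹35.55

Power = 0.3 A × 230 V = 69 W = 0.069 kW
Runtime = 4 h/day × 28 days = 112 h
Energy = 0.069 kW × 112 h = 7.728 kWh
Cost = 7.728 kWh × ₹4.6/kWh = ₹35.55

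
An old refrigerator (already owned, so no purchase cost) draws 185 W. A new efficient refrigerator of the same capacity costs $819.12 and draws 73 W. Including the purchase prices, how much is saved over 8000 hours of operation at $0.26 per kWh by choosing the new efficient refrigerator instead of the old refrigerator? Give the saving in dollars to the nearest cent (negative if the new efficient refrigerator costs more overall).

old refrigerator: $0.00 + (185/1000) kW × 8000 h × $0.26 = $0.00 + $384.8 = $384.8
new efficient refrigerator: $819.12 + (73/1000) kW × 8000 h × $0.26 = $819.12 + $151.84 = $970.96
Saving = $384.8 − $970.96 = −$586.16

-$586.16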